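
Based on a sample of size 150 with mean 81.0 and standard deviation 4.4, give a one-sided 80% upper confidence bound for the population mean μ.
μ ≤ 81.30

Upper bound (one-sided):
t* = 0.844 (one-sided for 80%)
Upper bound = x̄ + t* · s/√n = 81.0 + 0.844 · 4.4/√150 = 81.30

We are 80% confident that μ ≤ 81.30.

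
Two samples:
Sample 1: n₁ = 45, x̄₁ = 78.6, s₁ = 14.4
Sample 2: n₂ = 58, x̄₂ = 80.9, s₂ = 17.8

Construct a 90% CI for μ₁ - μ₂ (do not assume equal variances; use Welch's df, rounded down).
(-7.57, 2.97)

Difference: x̄₁ - x̄₂ = -2.30
SE = √(s₁²/n₁ + s₂²/n₂) = √(14.4²/45 + 17.8²/58) = 3.1734
df = 100.80 → 100 (Welch–Satterthwaite, rounded down)
t* = 1.660

CI: -2.30 ± 1.660 · 3.1734 = -2.30 ± 5.27 = (-7.57, 2.97)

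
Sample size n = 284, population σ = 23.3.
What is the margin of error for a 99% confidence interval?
Margin of error = 3.56

Margin of error = z* · σ/√n
= 2.576 · 23.3/√284
= 2.576 · 23.3/16.8523
= 3.56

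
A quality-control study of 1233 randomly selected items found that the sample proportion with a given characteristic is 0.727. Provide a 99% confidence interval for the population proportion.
(0.694, 0.760)

Proportion CI:
SE = √(p̂(1-p̂)/n) = √(0.727 · 0.273 / 1233) = 0.01269

z* = 2.576
Margin = z* · SE = 2.576 · 0.01269 = 0.0327

CI: 0.727 ± 0.0327 = (0.694, 0.760)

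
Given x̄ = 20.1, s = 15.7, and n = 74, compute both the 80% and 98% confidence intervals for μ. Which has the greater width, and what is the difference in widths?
98% CI is wider by 3.96

df = 73
80% CI: t* = 1.293, (17.74, 22.46), width = 2 · t* · s/√n = 4.72
98% CI: t* = 2.379, (15.76, 24.44), width = 2 · t* · s/√n = 8.68

The 98% CI is wider by 8.68 - 4.72 = 3.96.
Higher confidence requires a wider interval.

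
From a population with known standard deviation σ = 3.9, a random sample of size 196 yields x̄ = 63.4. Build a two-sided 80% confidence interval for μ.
(63.04, 63.76)

z-interval (σ known):
z* = 1.282 for 80% confidence

Margin of error = z* · σ/√n = 1.282 · 3.9/√196 = 0.36

CI: (63.4 - 0.36, 63.4 + 0.36) = (63.04, 63.76)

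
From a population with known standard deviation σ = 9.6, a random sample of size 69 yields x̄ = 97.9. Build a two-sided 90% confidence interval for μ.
(96.00, 99.80)

z-interval (σ known):
z* = 1.645 for 90% confidence

Margin of error = z* · σ/√n = 1.645 · 9.6/√69 = 1.90

CI: (97.9 - 1.90, 97.9 + 1.90) = (96.00, 99.80)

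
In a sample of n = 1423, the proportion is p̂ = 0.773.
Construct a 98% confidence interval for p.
(0.747, 0.799)

Proportion CI:
SE = √(p̂(1-p̂)/n) = √(0.773 · 0.227 / 1423) = 0.01110

z* = 2.326
Margin = z* · SE = 2.326 · 0.01110 = 0.0258

CI: 0.773 ± 0.0258 = (0.747, 0.799)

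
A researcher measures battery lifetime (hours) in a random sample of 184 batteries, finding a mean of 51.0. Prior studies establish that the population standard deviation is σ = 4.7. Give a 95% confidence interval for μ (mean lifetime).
(50.32, 51.68)

z-interval (σ known):
z* = 1.960 for 95% confidence

Margin of error = z* · σ/√n = 1.960 · 4.7/√184 = 0.68

CI: (51.0 - 0.68, 51.0 + 0.68) = (50.32, 51.68)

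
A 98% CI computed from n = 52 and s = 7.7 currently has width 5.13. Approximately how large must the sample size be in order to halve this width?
n ≈ 208

CI width ∝ 1/√n
To reduce width by factor 2, need √n to grow by 2 → need 2² = 4 times as many samples.

Current: n = 52, width = 5.13
New: n = 208, width ≈ 2.50

Width reduced by factor of 5.13/2.50 = 2.05.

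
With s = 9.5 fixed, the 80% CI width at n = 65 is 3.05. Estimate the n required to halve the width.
n ≈ 260

CI width ∝ 1/√n
To reduce width by factor 2, need √n to grow by 2 → need 2² = 4 times as many samples.

Current: n = 65, width = 3.05
New: n = 260, width ≈ 1.51

Width reduced by factor of 3.05/1.51 = 2.02.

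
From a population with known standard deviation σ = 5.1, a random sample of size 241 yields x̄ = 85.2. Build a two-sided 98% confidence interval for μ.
(84.44, 85.96)

z-interval (σ known):
z* = 2.326 for 98% confidence

Margin of error = z* · σ/√n = 2.326 · 5.1/√241 = 0.76

CI: (85.2 - 0.76, 85.2 + 0.76) = (84.44, 85.96)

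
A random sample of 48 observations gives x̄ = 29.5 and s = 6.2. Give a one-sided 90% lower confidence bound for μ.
μ ≥ 28.34

Lower bound (one-sided):
t* = 1.300 (one-sided for 90%)
Lower bound = x̄ - t* · s/√n = 29.5 - 1.300 · 6.2/√48 = 28.34

We are 90% confident that μ ≥ 28.34.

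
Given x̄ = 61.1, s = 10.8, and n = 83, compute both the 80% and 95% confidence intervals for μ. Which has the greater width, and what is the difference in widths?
95% CI is wider by 1.66

df = 82
80% CI: t* = 1.292, (59.57, 62.63), width = 2 · t* · s/√n = 3.06
95% CI: t* = 1.989, (58.74, 63.46), width = 2 · t* · s/√n = 4.72

The 95% CI is wider by 4.72 - 3.06 = 1.66.
Higher confidence requires a wider interval.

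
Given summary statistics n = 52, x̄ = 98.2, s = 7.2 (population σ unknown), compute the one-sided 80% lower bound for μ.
μ ≥ 97.35

Lower bound (one-sided):
t* = 0.849 (one-sided for 80%)
Lower bound = x̄ - t* · s/√n = 98.2 - 0.849 · 7.2/√52 = 97.35

We are 80% confident that μ ≥ 97.35.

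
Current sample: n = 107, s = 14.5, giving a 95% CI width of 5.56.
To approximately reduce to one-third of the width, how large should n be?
n ≈ 963

CI width ∝ 1/√n
To reduce width by factor 3, need √n to grow by 3 → need 3² = 9 times as many samples.

Current: n = 107, width = 5.56
New: n = 963, width ≈ 1.83

Width reduced by factor of 5.56/1.83 = 3.04.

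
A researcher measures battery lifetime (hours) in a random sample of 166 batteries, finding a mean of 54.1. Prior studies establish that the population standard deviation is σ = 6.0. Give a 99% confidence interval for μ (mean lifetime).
(52.90, 55.30)

z-interval (σ known):
z* = 2.576 for 99% confidence

Margin of error = z* · σ/√n = 2.576 · 6.0/√166 = 1.20

CI: (54.1 - 1.20, 54.1 + 1.20) = (52.90, 55.30)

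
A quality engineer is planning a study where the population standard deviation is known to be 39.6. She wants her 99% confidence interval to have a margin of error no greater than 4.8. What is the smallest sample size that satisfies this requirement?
n ≥ 452

For margin E ≤ 4.8:
n ≥ (z* · σ / E)²
n ≥ (2.576 · 39.6 / 4.8)²
n ≥ 451.65

Minimum n = 452 (rounding up)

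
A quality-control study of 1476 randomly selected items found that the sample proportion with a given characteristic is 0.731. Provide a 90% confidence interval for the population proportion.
(0.712, 0.750)

Proportion CI:
SE = √(p̂(1-p̂)/n) = √(0.731 · 0.269 / 1476) = 0.01154

z* = 1.645
Margin = z* · SE = 1.645 · 0.01154 = 0.0190

CI: 0.731 ± 0.0190 = (0.712, 0.750)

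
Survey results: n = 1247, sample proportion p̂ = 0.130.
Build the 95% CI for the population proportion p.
(0.111, 0.149)

Proportion CI:
SE = √(p̂(1-p̂)/n) = √(0.130 · 0.870 / 1247) = 0.00952

z* = 1.960
Margin = z* · SE = 1.960 · 0.00952 = 0.0187

CI: 0.130 ± 0.0187 = (0.111, 0.149)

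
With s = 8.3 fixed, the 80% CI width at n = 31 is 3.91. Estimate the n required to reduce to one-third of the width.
n ≈ 279

CI width ∝ 1/√n
To reduce width by factor 3, need √n to grow by 3 → need 3² = 9 times as many samples.

Current: n = 31, width = 3.91
New: n = 279, width ≈ 1.28

Width reduced by factor of 3.91/1.28 = 3.05.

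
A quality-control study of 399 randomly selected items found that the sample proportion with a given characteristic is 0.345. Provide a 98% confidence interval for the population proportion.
(0.290, 0.400)

Proportion CI:
SE = √(p̂(1-p̂)/n) = √(0.345 · 0.655 / 399) = 0.02380

z* = 2.326
Margin = z* · SE = 2.326 · 0.02380 = 0.0554

CI: 0.345 ± 0.0554 = (0.290, 0.400)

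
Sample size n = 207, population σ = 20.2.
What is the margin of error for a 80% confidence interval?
Margin of error = 1.80

Margin of error = z* · σ/√n
= 1.282 · 20.2/√207
= 1.282 · 20.2/14.3875
= 1.80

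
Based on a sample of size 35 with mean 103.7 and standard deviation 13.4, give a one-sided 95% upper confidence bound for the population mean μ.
μ ≤ 107.53

Upper bound (one-sided):
t* = 1.691 (one-sided for 95%)
Upper bound = x̄ + t* · s/√n = 103.7 + 1.691 · 13.4/√35 = 107.53

We are 95% confident that μ ≤ 107.53.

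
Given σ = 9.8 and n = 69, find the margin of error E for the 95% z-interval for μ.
Margin of error = 2.31

Margin of error = z* · σ/√n
= 1.960 · 9.8/√69
= 1.960 · 9.8/8.3066
= 2.31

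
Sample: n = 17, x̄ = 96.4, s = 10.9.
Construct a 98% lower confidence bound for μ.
μ ≥ 90.49

Lower bound (one-sided):
t* = 2.235 (one-sided for 98%)
Lower bound = x̄ - t* · s/√n = 96.4 - 2.235 · 10.9/√17 = 90.49

We are 98% confident that μ ≥ 90.49.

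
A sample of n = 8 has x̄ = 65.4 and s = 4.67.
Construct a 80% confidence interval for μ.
(63.06, 67.74)

t-interval (σ unknown):
df = n - 1 = 7
t* = 1.415 for 80% confidence

Margin of error = t* · s/√n = 1.415 · 4.67/√8 = 2.34

CI: (63.06, 67.74)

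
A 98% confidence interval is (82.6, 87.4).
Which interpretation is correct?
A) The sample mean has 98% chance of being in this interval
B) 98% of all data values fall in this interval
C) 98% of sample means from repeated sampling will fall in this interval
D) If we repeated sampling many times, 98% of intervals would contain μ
D

A) Wrong — x̄ is observed and sits in the interval by construction.
B) Wrong — a CI is about the parameter μ, not individual data values.
C) Wrong — coverage applies to intervals containing μ, not to future x̄ values.
D) Correct — this is the frequentist long-run coverage interpretation.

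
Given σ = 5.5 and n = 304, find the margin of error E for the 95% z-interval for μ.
Margin of error = 0.62

Margin of error = z* · σ/√n
= 1.960 · 5.5/√304
= 1.960 · 5.5/17.4356
= 0.62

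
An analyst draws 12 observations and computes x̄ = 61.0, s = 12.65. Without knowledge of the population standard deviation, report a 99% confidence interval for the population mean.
(49.66, 72.34)

t-interval (σ unknown):
df = n - 1 = 11
t* = 3.106 for 99% confidence

Margin of error = t* · s/√n = 3.106 · 12.65/√12 = 11.34

CI: (49.66, 72.34)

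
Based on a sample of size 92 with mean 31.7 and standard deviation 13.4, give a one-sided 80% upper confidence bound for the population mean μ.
μ ≤ 32.88

Upper bound (one-sided):
t* = 0.846 (one-sided for 80%)
Upper bound = x̄ + t* · s/√n = 31.7 + 0.846 · 13.4/√92 = 32.88

We are 80% confident that μ ≤ 32.88.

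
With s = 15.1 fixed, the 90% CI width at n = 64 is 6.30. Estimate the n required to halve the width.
n ≈ 256

CI width ∝ 1/√n
To reduce width by factor 2, need √n to grow by 2 → need 2² = 4 times as many samples.

Current: n = 64, width = 6.30
New: n = 256, width ≈ 3.12

Width reduced by factor of 6.30/3.12 = 2.02.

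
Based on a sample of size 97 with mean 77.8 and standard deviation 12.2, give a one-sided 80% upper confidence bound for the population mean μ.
μ ≤ 78.85

Upper bound (one-sided):
t* = 0.845 (one-sided for 80%)
Upper bound = x̄ + t* · s/√n = 77.8 + 0.845 · 12.2/√97 = 78.85

We are 80% confident that μ ≤ 78.85.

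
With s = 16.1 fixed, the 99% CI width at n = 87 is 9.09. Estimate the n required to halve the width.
n ≈ 348

CI width ∝ 1/√n
To reduce width by factor 2, need √n to grow by 2 → need 2² = 4 times as many samples.

Current: n = 87, width = 9.09
New: n = 348, width ≈ 4.47

Width reduced by factor of 9.09/4.47 = 2.03.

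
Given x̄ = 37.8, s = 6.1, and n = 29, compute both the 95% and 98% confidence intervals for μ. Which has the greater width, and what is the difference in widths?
98% CI is wider by 0.95

df = 28
95% CI: t* = 2.048, (35.48, 40.12), width = 2 · t* · s/√n = 4.64
98% CI: t* = 2.467, (35.01, 40.59), width = 2 · t* · s/√n = 5.59

The 98% CI is wider by 5.59 - 4.64 = 0.95.
Higher confidence requires a wider interval.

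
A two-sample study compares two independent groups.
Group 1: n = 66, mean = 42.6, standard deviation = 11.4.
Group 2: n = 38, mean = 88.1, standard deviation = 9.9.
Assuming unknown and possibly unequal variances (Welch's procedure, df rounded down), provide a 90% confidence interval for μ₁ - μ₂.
(-49.05, -41.95)

Difference: x̄₁ - x̄₂ = -45.50
SE = √(s₁²/n₁ + s₂²/n₂) = √(11.4²/66 + 9.9²/38) = 2.1327
df = 86.40 → 86 (Welch–Satterthwaite, rounded down)
t* = 1.663

CI: -45.50 ± 1.663 · 2.1327 = -45.50 ± 3.55 = (-49.05, -41.95)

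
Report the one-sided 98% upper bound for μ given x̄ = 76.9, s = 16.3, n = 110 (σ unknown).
μ ≤ 80.13

Upper bound (one-sided):
t* = 2.079 (one-sided for 98%)
Upper bound = x̄ + t* · s/√n = 76.9 + 2.079 · 16.3/√110 = 80.13

We are 98% confident that μ ≤ 80.13.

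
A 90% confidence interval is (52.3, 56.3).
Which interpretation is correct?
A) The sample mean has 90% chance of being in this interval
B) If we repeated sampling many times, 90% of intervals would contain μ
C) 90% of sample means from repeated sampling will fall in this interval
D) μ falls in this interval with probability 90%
B

A) Wrong — x̄ is observed and sits in the interval by construction.
B) Correct — this is the frequentist long-run coverage interpretation.
C) Wrong — coverage applies to intervals containing μ, not to future x̄ values.
D) Wrong — μ is fixed; the randomness lives in the interval, not in μ.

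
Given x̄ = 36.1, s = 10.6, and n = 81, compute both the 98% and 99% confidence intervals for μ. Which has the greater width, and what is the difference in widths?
99% CI is wider by 0.63

df = 80
98% CI: t* = 2.374, (33.30, 38.90), width = 2 · t* · s/√n = 5.59
99% CI: t* = 2.639, (32.99, 39.21), width = 2 · t* · s/√n = 6.22

The 99% CI is wider by 6.22 - 5.59 = 0.63.
Higher confidence requires a wider interval.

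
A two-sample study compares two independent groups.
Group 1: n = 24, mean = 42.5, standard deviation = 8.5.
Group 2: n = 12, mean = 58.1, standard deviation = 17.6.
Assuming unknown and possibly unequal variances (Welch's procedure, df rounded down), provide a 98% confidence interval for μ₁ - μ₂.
(-29.83, -1.37)

Difference: x̄₁ - x̄₂ = -15.60
SE = √(s₁²/n₁ + s₂²/n₂) = √(8.5²/24 + 17.6²/12) = 5.3688
df = 13.63 → 13 (Welch–Satterthwaite, rounded down)
t* = 2.650

CI: -15.60 ± 2.650 · 5.3688 = -15.60 ± 14.23 = (-29.83, -1.37)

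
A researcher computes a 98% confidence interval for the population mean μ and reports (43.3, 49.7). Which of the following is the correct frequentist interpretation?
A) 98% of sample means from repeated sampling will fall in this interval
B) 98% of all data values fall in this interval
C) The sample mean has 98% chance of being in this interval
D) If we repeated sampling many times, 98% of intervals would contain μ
D

A) Wrong — coverage applies to intervals containing μ, not to future x̄ values.
B) Wrong — a CI is about the parameter μ, not individual data values.
C) Wrong — x̄ is observed and sits in the interval by construction.
D) Correct — this is the frequentist long-run coverage interpretation.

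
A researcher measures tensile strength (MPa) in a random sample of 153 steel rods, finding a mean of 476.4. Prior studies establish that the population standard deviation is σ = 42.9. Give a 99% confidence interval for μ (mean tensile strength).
(467.47, 485.33)

z-interval (σ known):
z* = 2.576 for 99% confidence

Margin of error = z* · σ/√n = 2.576 · 42.9/√153 = 8.93

CI: (476.4 - 8.93, 476.4 + 8.93) = (467.47, 485.33)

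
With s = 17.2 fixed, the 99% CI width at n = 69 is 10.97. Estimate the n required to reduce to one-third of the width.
n ≈ 621

CI width ∝ 1/√n
To reduce width by factor 3, need √n to grow by 3 → need 3² = 9 times as many samples.

Current: n = 69, width = 10.97
New: n = 621, width ≈ 3.57

Width reduced by factor of 10.97/3.57 = 3.07.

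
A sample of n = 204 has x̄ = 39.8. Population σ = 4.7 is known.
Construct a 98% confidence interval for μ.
(39.03, 40.57)

z-interval (σ known):
z* = 2.326 for 98% confidence

Margin of error = z* · σ/√n = 2.326 · 4.7/√204 = 0.77

CI: (39.8 - 0.77, 39.8 + 0.77) = (39.03, 40.57)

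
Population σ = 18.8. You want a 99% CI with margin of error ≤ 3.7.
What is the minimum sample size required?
n ≥ 172

For margin E ≤ 3.7:
n ≥ (z* · σ / E)²
n ≥ (2.576 · 18.8 / 3.7)²
n ≥ 171.32

Minimum n = 172 (rounding up)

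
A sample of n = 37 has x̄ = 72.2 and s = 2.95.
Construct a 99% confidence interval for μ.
(70.88, 73.52)

t-interval (σ unknown):
df = n - 1 = 36
t* = 2.719 for 99% confidence

Margin of error = t* · s/√n = 2.719 · 2.95/√37 = 1.32

CI: (70.88, 73.52)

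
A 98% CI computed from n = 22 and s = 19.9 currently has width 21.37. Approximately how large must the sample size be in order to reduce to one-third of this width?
n ≈ 198

CI width ∝ 1/√n
To reduce width by factor 3, need √n to grow by 3 → need 3² = 9 times as many samples.

Current: n = 22, width = 21.37
New: n = 198, width ≈ 6.63

Width reduced by factor of 21.37/6.63 = 3.22.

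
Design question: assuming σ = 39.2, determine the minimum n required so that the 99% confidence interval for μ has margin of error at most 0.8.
n ≥ 15933

For margin E ≤ 0.8:
n ≥ (z* · σ / E)²
n ≥ (2.576 · 39.2 / 0.8)²
n ≥ 15932.50

Minimum n = 15933 (rounding up)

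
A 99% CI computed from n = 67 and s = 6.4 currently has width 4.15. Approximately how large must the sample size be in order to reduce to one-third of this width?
n ≈ 603

CI width ∝ 1/√n
To reduce width by factor 3, need √n to grow by 3 → need 3² = 9 times as many samples.

Current: n = 67, width = 4.15
New: n = 603, width ≈ 1.35

Width reduced by factor of 4.15/1.35 = 3.07.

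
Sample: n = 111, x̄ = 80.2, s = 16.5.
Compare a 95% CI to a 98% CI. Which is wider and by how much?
98% CI is wider by 1.19

df = 110
95% CI: t* = 1.982, (77.10, 83.30), width = 2 · t* · s/√n = 6.21
98% CI: t* = 2.361, (76.50, 83.90), width = 2 · t* · s/√n = 7.40

The 98% CI is wider by 7.40 - 6.21 = 1.19.
Higher confidence requires a wider interval.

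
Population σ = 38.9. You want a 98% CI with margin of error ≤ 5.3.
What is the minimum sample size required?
n ≥ 292

For margin E ≤ 5.3:
n ≥ (z* · σ / E)²
n ≥ (2.326 · 38.9 / 5.3)²
n ≥ 291.45

Minimum n = 292 (rounding up)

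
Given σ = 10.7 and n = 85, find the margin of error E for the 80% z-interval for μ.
Margin of error = 1.49

Margin of error = z* · σ/√n
= 1.282 · 10.7/√85
= 1.282 · 10.7/9.2195
= 1.49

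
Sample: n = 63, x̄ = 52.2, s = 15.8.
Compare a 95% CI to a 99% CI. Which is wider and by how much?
99% CI is wider by 2.62

df = 62
95% CI: t* = 1.999, (48.22, 56.18), width = 2 · t* · s/√n = 7.96
99% CI: t* = 2.657, (46.91, 57.49), width = 2 · t* · s/√n = 10.58

The 99% CI is wider by 10.58 - 7.96 = 2.62.
Higher confidence requires a wider interval.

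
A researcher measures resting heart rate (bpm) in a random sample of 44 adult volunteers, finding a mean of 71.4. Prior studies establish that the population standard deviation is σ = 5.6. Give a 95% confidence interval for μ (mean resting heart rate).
(69.75, 73.05)

z-interval (σ known):
z* = 1.960 for 95% confidence

Margin of error = z* · σ/√n = 1.960 · 5.6/√44 = 1.65

CI: (71.4 - 1.65, 71.4 + 1.65) = (69.75, 73.05)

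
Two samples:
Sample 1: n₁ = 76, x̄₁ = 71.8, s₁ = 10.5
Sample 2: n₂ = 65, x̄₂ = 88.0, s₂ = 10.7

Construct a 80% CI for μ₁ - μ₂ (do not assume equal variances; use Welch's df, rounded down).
(-18.51, -13.89)

Difference: x̄₁ - x̄₂ = -16.20
SE = √(s₁²/n₁ + s₂²/n₂) = √(10.5²/76 + 10.7²/65) = 1.7922
df = 134.80 → 134 (Welch–Satterthwaite, rounded down)
t* = 1.288

CI: -16.20 ± 1.288 · 1.7922 = -16.20 ± 2.31 = (-18.51, -13.89)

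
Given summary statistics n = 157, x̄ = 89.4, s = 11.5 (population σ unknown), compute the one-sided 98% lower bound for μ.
μ ≥ 87.50

Lower bound (one-sided):
t* = 2.071 (one-sided for 98%)
Lower bound = x̄ - t* · s/√n = 89.4 - 2.071 · 11.5/√157 = 87.50

We are 98% confident that μ ≥ 87.50.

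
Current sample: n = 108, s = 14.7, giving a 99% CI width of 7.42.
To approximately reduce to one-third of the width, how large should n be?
n ≈ 972

CI width ∝ 1/√n
To reduce width by factor 3, need √n to grow by 3 → need 3² = 9 times as many samples.

Current: n = 108, width = 7.42
New: n = 972, width ≈ 2.43

Width reduced by factor of 7.42/2.43 = 3.05.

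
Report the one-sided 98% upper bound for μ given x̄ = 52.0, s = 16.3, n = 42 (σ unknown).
μ ≤ 57.33

Upper bound (one-sided):
t* = 2.121 (one-sided for 98%)
Upper bound = x̄ + t* · s/√n = 52.0 + 2.121 · 16.3/√42 = 57.33

We are 98% confident that μ ≤ 57.33.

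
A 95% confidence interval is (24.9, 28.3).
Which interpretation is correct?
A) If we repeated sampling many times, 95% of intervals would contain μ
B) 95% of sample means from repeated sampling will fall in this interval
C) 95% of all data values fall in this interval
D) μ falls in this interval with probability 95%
A

A) Correct — this is the frequentist long-run coverage interpretation.
B) Wrong — coverage applies to intervals containing μ, not to future x̄ values.
C) Wrong — a CI is about the parameter μ, not individual data values.
D) Wrong — μ is fixed; the randomness lives in the interval, not in μ.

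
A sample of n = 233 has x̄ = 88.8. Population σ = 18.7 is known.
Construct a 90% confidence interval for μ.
(86.78, 90.82)

z-interval (σ known):
z* = 1.645 for 90% confidence

Margin of error = z* · σ/√n = 1.645 · 18.7/√233 = 2.02

CI: (88.8 - 2.02, 88.8 + 2.02) = (86.78, 90.82)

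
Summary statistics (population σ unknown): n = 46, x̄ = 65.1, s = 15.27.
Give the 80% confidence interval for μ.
(62.17, 68.03)

t-interval (σ unknown):
df = n - 1 = 45
t* = 1.301 for 80% confidence

Margin of error = t* · s/√n = 1.301 · 15.27/√46 = 2.93

CI: (62.17, 68.03)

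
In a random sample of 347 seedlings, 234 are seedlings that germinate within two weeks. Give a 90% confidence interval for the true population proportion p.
(0.633, 0.716)

Proportion CI:
p̂ = 234/347 = 0.67435
SE = √(p̂(1-p̂)/n) = √(0.67435 · 0.32565 / 347) = 0.02516

z* = 1.645
Margin = z* · SE = 1.645 · 0.02516 = 0.0414

CI: 0.67435 ± 0.0414 = (0.633, 0.716)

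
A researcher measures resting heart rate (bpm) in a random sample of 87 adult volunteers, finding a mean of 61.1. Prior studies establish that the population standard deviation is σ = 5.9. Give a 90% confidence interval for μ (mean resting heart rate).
(60.06, 62.14)

z-interval (σ known):
z* = 1.645 for 90% confidence

Margin of error = z* · σ/√n = 1.645 · 5.9/√87 = 1.04

CI: (61.1 - 1.04, 61.1 + 1.04) = (60.06, 62.14)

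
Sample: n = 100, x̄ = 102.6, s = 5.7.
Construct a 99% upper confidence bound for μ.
μ ≤ 103.95

Upper bound (one-sided):
t* = 2.365 (one-sided for 99%)
Upper bound = x̄ + t* · s/√n = 102.6 + 2.365 · 5.7/√100 = 103.95

We are 99% confident that μ ≤ 103.95.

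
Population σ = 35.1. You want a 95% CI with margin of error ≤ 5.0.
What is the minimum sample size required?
n ≥ 190

For margin E ≤ 5.0:
n ≥ (z* · σ / E)²
n ≥ (1.960 · 35.1 / 5.0)²
n ≥ 189.32

Minimum n = 190 (rounding up)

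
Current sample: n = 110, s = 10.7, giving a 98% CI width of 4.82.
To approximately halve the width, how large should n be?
n ≈ 440

CI width ∝ 1/√n
To reduce width by factor 2, need √n to grow by 2 → need 2² = 4 times as many samples.

Current: n = 110, width = 4.82
New: n = 440, width ≈ 2.38

Width reduced by factor of 4.82/2.38 = 2.03.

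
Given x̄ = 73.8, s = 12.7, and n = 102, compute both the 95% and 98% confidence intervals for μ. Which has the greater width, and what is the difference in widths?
98% CI is wider by 0.96

df = 101
95% CI: t* = 1.984, (71.31, 76.29), width = 2 · t* · s/√n = 4.99
98% CI: t* = 2.364, (70.83, 76.77), width = 2 · t* · s/√n = 5.95

The 98% CI is wider by 5.95 - 4.99 = 0.96.
Higher confidence requires a wider interval.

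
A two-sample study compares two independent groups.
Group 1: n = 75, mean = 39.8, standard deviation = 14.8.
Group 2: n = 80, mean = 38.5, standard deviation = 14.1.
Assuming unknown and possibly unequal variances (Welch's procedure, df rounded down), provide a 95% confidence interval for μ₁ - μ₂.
(-3.29, 5.89)

Difference: x̄₁ - x̄₂ = 1.30
SE = √(s₁²/n₁ + s₂²/n₂) = √(14.8²/75 + 14.1²/80) = 2.3250
df = 151.06 → 151 (Welch–Satterthwaite, rounded down)
t* = 1.976

CI: 1.30 ± 1.976 · 2.3250 = 1.30 ± 4.59 = (-3.29, 5.89)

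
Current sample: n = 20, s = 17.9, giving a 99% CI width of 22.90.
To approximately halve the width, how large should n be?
n ≈ 80

CI width ∝ 1/√n
To reduce width by factor 2, need √n to grow by 2 → need 2² = 4 times as many samples.

Current: n = 20, width = 22.90
New: n = 80, width ≈ 10.57

Width reduced by factor of 22.90/10.57 = 2.17.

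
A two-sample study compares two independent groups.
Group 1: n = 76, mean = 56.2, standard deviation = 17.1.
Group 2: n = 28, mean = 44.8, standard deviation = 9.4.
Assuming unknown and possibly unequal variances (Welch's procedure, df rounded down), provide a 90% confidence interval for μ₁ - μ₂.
(7.00, 15.80)

Difference: x̄₁ - x̄₂ = 11.40
SE = √(s₁²/n₁ + s₂²/n₂) = √(17.1²/76 + 9.4²/28) = 2.6464
df = 86.62 → 86 (Welch–Satterthwaite, rounded down)
t* = 1.663

CI: 11.40 ± 1.663 · 2.6464 = 11.40 ± 4.40 = (7.00, 15.80)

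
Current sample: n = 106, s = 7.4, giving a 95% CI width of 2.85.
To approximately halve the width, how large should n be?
n ≈ 424

CI width ∝ 1/√n
To reduce width by factor 2, need √n to grow by 2 → need 2² = 4 times as many samples.

Current: n = 106, width = 2.85
New: n = 424, width ≈ 1.41

Width reduced by factor of 2.85/1.41 = 2.02.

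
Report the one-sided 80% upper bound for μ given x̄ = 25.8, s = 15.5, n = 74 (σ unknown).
μ ≤ 27.33

Upper bound (one-sided):
t* = 0.847 (one-sided for 80%)
Upper bound = x̄ + t* · s/√n = 25.8 + 0.847 · 15.5/√74 = 27.33

We are 80% confident that μ ≤ 27.33.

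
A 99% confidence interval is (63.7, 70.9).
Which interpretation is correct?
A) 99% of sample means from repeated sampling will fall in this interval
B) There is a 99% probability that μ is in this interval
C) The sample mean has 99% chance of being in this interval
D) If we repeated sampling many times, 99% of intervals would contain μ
D

A) Wrong — coverage applies to intervals containing μ, not to future x̄ values.
B) Wrong — μ is fixed; the randomness lives in the interval, not in μ.
C) Wrong — x̄ is observed and sits in the interval by construction.
D) Correct — this is the frequentist long-run coverage interpretation.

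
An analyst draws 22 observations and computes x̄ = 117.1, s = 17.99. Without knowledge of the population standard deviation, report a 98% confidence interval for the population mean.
(107.44, 126.76)

t-interval (σ unknown):
df = n - 1 = 21
t* = 2.518 for 98% confidence

Margin of error = t* · s/√n = 2.518 · 17.99/√22 = 9.66

CI: (107.44, 126.76)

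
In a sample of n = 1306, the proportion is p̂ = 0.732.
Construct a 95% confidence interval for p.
(0.708, 0.756)

Proportion CI:
SE = √(p̂(1-p̂)/n) = √(0.732 · 0.268 / 1306) = 0.01226

z* = 1.960
Margin = z* · SE = 1.960 · 0.01226 = 0.0240

CI: 0.732 ± 0.0240 = (0.708, 0.756)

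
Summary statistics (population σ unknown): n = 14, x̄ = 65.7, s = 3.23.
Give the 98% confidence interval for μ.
(63.41, 67.99)

t-interval (σ unknown):
df = n - 1 = 13
t* = 2.650 for 98% confidence

Margin of error = t* · s/√n = 2.650 · 3.23/√14 = 2.29

CI: (63.41, 67.99)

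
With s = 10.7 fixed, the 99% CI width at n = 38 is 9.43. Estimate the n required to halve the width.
n ≈ 152

CI width ∝ 1/√n
To reduce width by factor 2, need √n to grow by 2 → need 2² = 4 times as many samples.

Current: n = 38, width = 9.43
New: n = 152, width ≈ 4.53

Width reduced by factor of 9.43/4.53 = 2.08.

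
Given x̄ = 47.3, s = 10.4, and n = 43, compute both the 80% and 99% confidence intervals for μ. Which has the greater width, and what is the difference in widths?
99% CI is wider by 4.43

df = 42
80% CI: t* = 1.302, (45.24, 49.36), width = 2 · t* · s/√n = 4.13
99% CI: t* = 2.698, (43.02, 51.58), width = 2 · t* · s/√n = 8.56

The 99% CI is wider by 8.56 - 4.13 = 4.43.
Higher confidence requires a wider interval.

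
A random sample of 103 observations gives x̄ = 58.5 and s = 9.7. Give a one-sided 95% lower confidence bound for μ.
μ ≥ 56.91

Lower bound (one-sided):
t* = 1.660 (one-sided for 95%)
Lower bound = x̄ - t* · s/√n = 58.5 - 1.660 · 9.7/√103 = 56.91

We are 95% confident that μ ≥ 56.91.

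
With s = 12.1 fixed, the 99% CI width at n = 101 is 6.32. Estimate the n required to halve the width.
n ≈ 404

CI width ∝ 1/√n
To reduce width by factor 2, need √n to grow by 2 → need 2² = 4 times as many samples.

Current: n = 101, width = 6.32
New: n = 404, width ≈ 3.12

Width reduced by factor of 6.32/3.12 = 2.03.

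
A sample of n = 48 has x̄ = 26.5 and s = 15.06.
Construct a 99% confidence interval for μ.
(20.66, 32.34)

t-interval (σ unknown):
df = n - 1 = 47
t* = 2.685 for 99% confidence

Margin of error = t* · s/√n = 2.685 · 15.06/√48 = 5.84

CI: (20.66, 32.34)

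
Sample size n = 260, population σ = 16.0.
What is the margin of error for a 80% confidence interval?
Margin of error = 1.27

Margin of error = z* · σ/√n
= 1.282 · 16.0/√260
= 1.282 · 16.0/16.1245
= 1.27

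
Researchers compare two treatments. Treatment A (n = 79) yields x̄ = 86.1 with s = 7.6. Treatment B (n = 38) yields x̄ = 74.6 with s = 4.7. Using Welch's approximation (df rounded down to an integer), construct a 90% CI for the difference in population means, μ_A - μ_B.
(9.60, 13.40)

Difference: x̄₁ - x̄₂ = 11.50
SE = √(s₁²/n₁ + s₂²/n₂) = √(7.6²/79 + 4.7²/38) = 1.1456
df = 107.75 → 107 (Welch–Satterthwaite, rounded down)
t* = 1.659

CI: 11.50 ± 1.659 · 1.1456 = 11.50 ± 1.90 = (9.60, 13.40)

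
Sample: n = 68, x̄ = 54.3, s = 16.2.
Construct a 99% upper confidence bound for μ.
μ ≤ 58.98

Upper bound (one-sided):
t* = 2.383 (one-sided for 99%)
Upper bound = x̄ + t* · s/√n = 54.3 + 2.383 · 16.2/√68 = 58.98

We are 99% confident that μ ≤ 58.98.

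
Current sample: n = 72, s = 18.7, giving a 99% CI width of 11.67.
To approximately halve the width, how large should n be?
n ≈ 288

CI width ∝ 1/√n
To reduce width by factor 2, need √n to grow by 2 → need 2² = 4 times as many samples.

Current: n = 72, width = 11.67
New: n = 288, width ≈ 5.71

Width reduced by factor of 11.67/5.71 = 2.04.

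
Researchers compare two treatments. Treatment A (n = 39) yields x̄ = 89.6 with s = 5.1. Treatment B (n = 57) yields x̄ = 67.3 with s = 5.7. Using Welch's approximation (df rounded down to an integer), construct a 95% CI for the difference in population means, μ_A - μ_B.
(20.09, 24.51)

Difference: x̄₁ - x̄₂ = 22.30
SE = √(s₁²/n₁ + s₂²/n₂) = √(5.1²/39 + 5.7²/57) = 1.1122
df = 87.39 → 87 (Welch–Satterthwaite, rounded down)
t* = 1.988

CI: 22.30 ± 1.988 · 1.1122 = 22.30 ± 2.21 = (20.09, 24.51)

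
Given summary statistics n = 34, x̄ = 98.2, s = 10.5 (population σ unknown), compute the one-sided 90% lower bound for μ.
μ ≥ 95.84

Lower bound (one-sided):
t* = 1.308 (one-sided for 90%)
Lower bound = x̄ - t* · s/√n = 98.2 - 1.308 · 10.5/√34 = 95.84

We are 90% confident that μ ≥ 95.84.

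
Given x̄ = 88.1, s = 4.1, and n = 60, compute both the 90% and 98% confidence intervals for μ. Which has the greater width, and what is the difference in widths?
98% CI is wider by 0.76

df = 59
90% CI: t* = 1.671, (87.22, 88.98), width = 2 · t* · s/√n = 1.77
98% CI: t* = 2.391, (86.83, 89.37), width = 2 · t* · s/√n = 2.53

The 98% CI is wider by 2.53 - 1.77 = 0.76.
Higher confidence requires a wider interval.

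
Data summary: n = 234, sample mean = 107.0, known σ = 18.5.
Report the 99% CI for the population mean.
(103.88, 110.12)

z-interval (σ known):
z* = 2.576 for 99% confidence

Margin of error = z* · σ/√n = 2.576 · 18.5/√234 = 3.12

CI: (107.0 - 3.12, 107.0 + 3.12) = (103.88, 110.12)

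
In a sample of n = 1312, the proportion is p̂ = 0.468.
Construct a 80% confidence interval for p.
(0.450, 0.486)

Proportion CI:
SE = √(p̂(1-p̂)/n) = √(0.468 · 0.532 / 1312) = 0.01378

z* = 1.282
Margin = z* · SE = 1.282 · 0.01378 = 0.0177

CI: 0.468 ± 0.0177 = (0.450, 0.486)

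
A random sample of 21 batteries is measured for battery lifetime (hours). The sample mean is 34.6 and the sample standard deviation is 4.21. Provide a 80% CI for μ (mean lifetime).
(33.38, 35.82)

t-interval (σ unknown):
df = n - 1 = 20
t* = 1.325 for 80% confidence

Margin of error = t* · s/√n = 1.325 · 4.21/√21 = 1.22

CI: (33.38, 35.82)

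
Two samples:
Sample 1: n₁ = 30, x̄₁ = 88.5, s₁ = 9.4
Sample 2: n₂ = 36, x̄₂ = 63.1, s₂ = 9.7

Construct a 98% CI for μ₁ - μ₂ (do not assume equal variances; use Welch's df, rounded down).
(19.77, 31.03)

Difference: x̄₁ - x̄₂ = 25.40
SE = √(s₁²/n₁ + s₂²/n₂) = √(9.4²/30 + 9.7²/36) = 2.3577
df = 62.52 → 62 (Welch–Satterthwaite, rounded down)
t* = 2.388

CI: 25.40 ± 2.388 · 2.3577 = 25.40 ± 5.63 = (19.77, 31.03)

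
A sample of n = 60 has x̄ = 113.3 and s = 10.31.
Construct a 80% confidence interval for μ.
(111.58, 115.02)

t-interval (σ unknown):
df = n - 1 = 59
t* = 1.296 for 80% confidence

Margin of error = t* · s/√n = 1.296 · 10.31/√60 = 1.72

CI: (111.58, 115.02)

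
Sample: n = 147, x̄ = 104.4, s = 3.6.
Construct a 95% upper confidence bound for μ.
μ ≤ 104.89

Upper bound (one-sided):
t* = 1.655 (one-sided for 95%)
Upper bound = x̄ + t* · s/√n = 104.4 + 1.655 · 3.6/√147 = 104.89

We are 95% confident that μ ≤ 104.89.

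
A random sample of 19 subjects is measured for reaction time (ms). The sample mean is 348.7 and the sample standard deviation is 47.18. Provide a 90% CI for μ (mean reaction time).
(329.93, 367.47)

t-interval (σ unknown):
df = n - 1 = 18
t* = 1.734 for 90% confidence

Margin of error = t* · s/√n = 1.734 · 47.18/√19 = 18.77

CI: (329.93, 367.47)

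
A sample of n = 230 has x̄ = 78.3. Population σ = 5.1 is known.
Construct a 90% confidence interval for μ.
(77.75, 78.85)

z-interval (σ known):
z* = 1.645 for 90% confidence

Margin of error = z* · σ/√n = 1.645 · 5.1/√230 = 0.55

CI: (78.3 - 0.55, 78.3 + 0.55) = (77.75, 78.85)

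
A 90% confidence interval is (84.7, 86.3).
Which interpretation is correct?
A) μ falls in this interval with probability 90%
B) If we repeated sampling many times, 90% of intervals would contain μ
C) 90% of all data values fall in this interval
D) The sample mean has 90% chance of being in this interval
B

A) Wrong — μ is fixed; the randomness lives in the interval, not in μ.
B) Correct — this is the frequentist long-run coverage interpretation.
C) Wrong — a CI is about the parameter μ, not individual data values.
D) Wrong — x̄ is observed and sits in the interval by construction.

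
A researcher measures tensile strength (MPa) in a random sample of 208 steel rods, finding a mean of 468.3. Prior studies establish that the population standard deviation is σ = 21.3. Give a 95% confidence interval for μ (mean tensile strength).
(465.41, 471.19)

z-interval (σ known):
z* = 1.960 for 95% confidence

Margin of error = z* · σ/√n = 1.960 · 21.3/√208 = 2.89

CI: (468.3 - 2.89, 468.3 + 2.89) = (465.41, 471.19)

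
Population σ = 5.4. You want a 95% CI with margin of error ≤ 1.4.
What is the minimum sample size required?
n ≥ 58

For margin E ≤ 1.4:
n ≥ (z* · σ / E)²
n ≥ (1.960 · 5.4 / 1.4)²
n ≥ 57.15

Minimum n = 58 (rounding up)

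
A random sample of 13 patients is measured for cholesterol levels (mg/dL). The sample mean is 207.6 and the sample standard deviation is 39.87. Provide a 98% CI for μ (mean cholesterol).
(177.95, 237.25)

t-interval (σ unknown):
df = n - 1 = 12
t* = 2.681 for 98% confidence

Margin of error = t* · s/√n = 2.681 · 39.87/√13 = 29.65

CI: (177.95, 237.25)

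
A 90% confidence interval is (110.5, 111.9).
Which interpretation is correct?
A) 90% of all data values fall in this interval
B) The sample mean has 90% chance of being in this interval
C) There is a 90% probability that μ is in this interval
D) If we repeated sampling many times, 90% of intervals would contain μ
D

A) Wrong — a CI is about the parameter μ, not individual data values.
B) Wrong — x̄ is observed and sits in the interval by construction.
C) Wrong — μ is fixed; the randomness lives in the interval, not in μ.
D) Correct — this is the frequentist long-run coverage interpretation.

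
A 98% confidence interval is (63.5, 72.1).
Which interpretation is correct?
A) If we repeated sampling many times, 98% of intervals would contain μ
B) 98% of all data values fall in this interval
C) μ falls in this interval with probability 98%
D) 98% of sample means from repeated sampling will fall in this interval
A

A) Correct — this is the frequentist long-run coverage interpretation.
B) Wrong — a CI is about the parameter μ, not individual data values.
C) Wrong — μ is fixed; the randomness lives in the interval, not in μ.
D) Wrong — coverage applies to intervals containing μ, not to future x̄ values.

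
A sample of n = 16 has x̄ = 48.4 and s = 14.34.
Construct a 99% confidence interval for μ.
(37.84, 58.96)

t-interval (σ unknown):
df = n - 1 = 15
t* = 2.947 for 99% confidence

Margin of error = t* · s/√n = 2.947 · 14.34/√16 = 10.56

CI: (37.84, 58.96)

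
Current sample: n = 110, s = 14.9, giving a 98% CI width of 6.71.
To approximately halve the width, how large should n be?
n ≈ 440

CI width ∝ 1/√n
To reduce width by factor 2, need √n to grow by 2 → need 2² = 4 times as many samples.

Current: n = 110, width = 6.71
New: n = 440, width ≈ 3.32

Width reduced by factor of 6.71/3.32 = 2.02.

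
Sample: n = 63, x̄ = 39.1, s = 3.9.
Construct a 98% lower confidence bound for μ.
μ ≥ 38.07

Lower bound (one-sided):
t* = 2.098 (one-sided for 98%)
Lower bound = x̄ - t* · s/√n = 39.1 - 2.098 · 3.9/√63 = 38.07

We are 98% confident that μ ≥ 38.07.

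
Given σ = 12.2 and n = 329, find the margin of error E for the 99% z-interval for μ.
Margin of error = 1.73

Margin of error = z* · σ/√n
= 2.576 · 12.2/√329
= 2.576 · 12.2/18.1384
= 1.73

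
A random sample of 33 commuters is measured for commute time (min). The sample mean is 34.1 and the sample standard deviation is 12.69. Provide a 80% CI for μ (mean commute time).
(31.21, 36.99)

t-interval (σ unknown):
df = n - 1 = 32
t* = 1.309 for 80% confidence

Margin of error = t* · s/√n = 1.309 · 12.69/√33 = 2.89

CI: (31.21, 36.99)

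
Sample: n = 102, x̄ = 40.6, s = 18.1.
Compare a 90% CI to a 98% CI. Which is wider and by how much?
98% CI is wider by 2.52

df = 101
90% CI: t* = 1.660, (37.63, 43.57), width = 2 · t* · s/√n = 5.95
98% CI: t* = 2.364, (36.36, 44.84), width = 2 · t* · s/√n = 8.47

The 98% CI is wider by 8.47 - 5.95 = 2.52.
Higher confidence requires a wider interval.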